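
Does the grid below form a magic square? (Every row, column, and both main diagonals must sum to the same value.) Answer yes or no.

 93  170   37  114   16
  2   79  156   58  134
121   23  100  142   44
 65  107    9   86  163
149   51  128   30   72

No — row 2 sums to 429 but column 3 sums to 430.

Row 1: 93 + 170 + 37 + 114 + 16 = 430.
Row 2: 2 + 79 + 156 + 58 + 134 = 429.
Row 3: 121 + 23 + 100 + 142 + 44 = 430.
Row 4: 65 + 107 + 9 + 86 + 163 = 430.
Row 5: 149 + 51 + 128 + 30 + 72 = 430.
Column 1: 93 + 2 + 121 + 65 + 149 = 430.
Column 2: 170 + 79 + 23 + 107 + 51 = 430.
Column 3: 37 + 156 + 100 + 9 + 128 = 430.
Column 4: 114 + 58 + 142 + 86 + 30 = 430.
Column 5: 16 + 134 + 44 + 163 + 72 = 429.
Main diagonal: 93 + 79 + 100 + 86 + 72 = 430.
Anti-diagonal: 16 + 58 + 100 + 107 + 149 = 430.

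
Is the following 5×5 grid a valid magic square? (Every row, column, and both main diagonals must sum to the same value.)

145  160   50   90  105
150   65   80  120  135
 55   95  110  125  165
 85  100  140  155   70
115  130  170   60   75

Yes

Row 1: 145 + 160 + 50 + 90 + 105 = 550.
Row 2: 150 + 65 + 80 + 120 + 135 = 550.
Row 3: 55 + 95 + 110 + 125 + 165 = 550.
Row 4: 85 + 100 + 140 + 155 + 70 = 550.
Row 5: 115 + 130 + 170 + 60 + 75 = 550.
Column 1: 145 + 150 + 55 + 85 + 115 = 550.
Column 2: 160 + 65 + 95 + 100 + 130 = 550.
Column 3: 50 + 80 + 110 + 140 + 170 = 550.
Column 4: 90 + 120 + 125 + 155 + 60 = 550.
Column 5: 105 + 135 + 165 + 70 + 75 = 550.
Main diagonal: 145 + 65 + 110 + 155 + 75 = 550.
Anti-diagonal: 105 + 120 + 110 + 100 + 115 = 550.
All lines sum to 550.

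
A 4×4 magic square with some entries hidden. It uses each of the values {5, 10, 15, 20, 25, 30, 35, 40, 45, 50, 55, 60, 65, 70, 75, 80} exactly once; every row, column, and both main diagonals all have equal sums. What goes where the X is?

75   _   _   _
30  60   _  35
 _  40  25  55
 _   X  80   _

The 16 entries sum to 680, so each line sums to 680/4 = 170.
Row 2 must total 170; the given cells sum to 125, so (2,3) = 45.
Row 3 needs 170; the known cells sum to 120, so (3,1) = 50.
Using column 1: 75 + 30 + 50 + ? → (4,1) = 170 − 155 = 15.
Column 3: 45 + 25 + 80 + ? = 170, so (1,3) = 20.
From main diagonal, 170 − (75 + 60 + 25) gives (4,4) = 10.
Anti-diagonal needs 170; the known cells sum to 100, so (1,4) = 70.
Row 1 must total 170; the given cells sum to 165, so (1,2) = 5.
Row 4 needs 170; the known cells sum to 105, so (4,2) = 65.

65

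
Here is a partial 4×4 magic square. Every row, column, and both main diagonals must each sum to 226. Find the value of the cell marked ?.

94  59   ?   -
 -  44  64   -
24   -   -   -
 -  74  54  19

39

Using row 4: 74 + 54 + 19 + ? → (4,1) = 226 − 147 = 79.
Column 1 must total 226; the given cells sum to 197, so (2,1) = 29.
Column 2: 59 + 44 + 74 + ? = 226, so (3,2) = 49.
From main diagonal, 226 − (94 + 44 + 19) gives (3,3) = 69.
Anti-diagonal needs 226; the known cells sum to 192, so (1,4) = 34.
Using row 1: 94 + 59 + 34 + ? → (1,3) = 226 − 187 = 39.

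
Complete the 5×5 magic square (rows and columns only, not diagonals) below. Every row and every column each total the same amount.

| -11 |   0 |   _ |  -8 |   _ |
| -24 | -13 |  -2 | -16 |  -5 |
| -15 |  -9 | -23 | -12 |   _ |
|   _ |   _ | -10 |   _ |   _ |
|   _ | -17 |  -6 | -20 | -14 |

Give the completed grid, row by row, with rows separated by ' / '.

-11 0 -19 -8 -22 / -24 -13 -2 -16 -5 / -15 -9 -23 -12 -1 / -7 -21 -10 -4 -18 / -3 -17 -6 -20 -14

Row 2 is already complete: -24 + -13 + -2 + -16 + -5 = -60, so that is the magic constant.
Row 3 must total -60; the given cells sum to -59, so (3,5) = -1.
The remaining cell in row 5 is (5,1) = -60 − (-57) = -3.
Using column 1: -11 + (-24) + (-15) + (-3) + ? → (4,1) = -60 − (-53) = -7.
From column 2, -60 − (0 + (-13) + (-9) + (-17)) gives (4,2) = -21.
Column 3 must total -60; the given cells sum to -41, so (1,3) = -19.
Column 4: -8 + (-16) + (-12) + (-20) + ? = -60, so (4,4) = -4.
From row 1, -60 − (-11 + 0 + (-19) + (-8)) gives (1,5) = -22.
Row 4: -7 + (-21) + (-10) + (-4) + ? = -60, so (4,5) = -18.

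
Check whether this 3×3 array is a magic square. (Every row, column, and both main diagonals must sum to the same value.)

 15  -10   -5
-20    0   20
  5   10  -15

Row 1: 15 + (-10) + (-5) = 0.
Row 2: -20 + 0 + 20 = 0.
Row 3: 5 + 10 + (-15) = 0.
Column 1: 15 + (-20) + 5 = 0.
Column 2: -10 + 0 + 10 = 0.
Column 3: -5 + 20 + (-15) = 0.
Main diagonal: 15 + 0 + (-15) = 0.
Anti-diagonal: -5 + 0 + 5 = 0.
All lines sum to 0.

Yes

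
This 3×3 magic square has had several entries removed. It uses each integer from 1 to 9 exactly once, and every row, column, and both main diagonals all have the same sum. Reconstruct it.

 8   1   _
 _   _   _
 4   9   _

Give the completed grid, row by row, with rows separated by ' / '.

8 1 6 / 3 5 7 / 4 9 2

The entries are 1 through 9, which sum to 45, so each line sums to 45/3 = 15.
Row 1 needs 15; the known cells sum to 9, so (1,3) = 6.
Row 3 needs 15; the known cells sum to 13, so (3,3) = 2.
Column 1 needs 15; the known cells sum to 12, so (2,1) = 3.
Column 2: 1 + 9 + ? = 15, so (2,2) = 5.
Column 3 must total 15; the given cells sum to 8, so (2,3) = 7.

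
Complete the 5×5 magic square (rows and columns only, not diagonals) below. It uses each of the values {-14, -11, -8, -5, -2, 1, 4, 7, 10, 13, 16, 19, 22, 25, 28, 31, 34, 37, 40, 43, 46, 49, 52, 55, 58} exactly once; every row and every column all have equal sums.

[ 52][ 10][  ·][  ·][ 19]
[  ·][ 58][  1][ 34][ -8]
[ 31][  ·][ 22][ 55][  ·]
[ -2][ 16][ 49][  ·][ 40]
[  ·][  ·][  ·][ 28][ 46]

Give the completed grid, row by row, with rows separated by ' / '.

52 10 43 -14 19 / 25 58 1 34 -8 / 31 -11 22 55 13 / -2 16 49 7 40 / 4 37 -5 28 46

The 25 entries sum to 550, so each line sums to 550/5 = 110.
Row 2: 58 + 1 + 34 + (-8) + ? = 110, so (2,1) = 25.
Using row 4: -2 + 16 + 49 + 40 + ? → (4,4) = 110 − 103 = 7.
The remaining cell in column 1 is (5,1) = 110 − 106 = 4.
From column 4, 110 − (34 + 55 + 7 + 28) gives (1,4) = -14.
From column 5, 110 − (19 + (-8) + 40 + 46) gives (3,5) = 13.
Row 1 must total 110; the given cells sum to 67, so (1,3) = 43.
From row 3, 110 − (31 + 22 + 55 + 13) gives (3,2) = -11.
Column 2 must total 110; the given cells sum to 73, so (5,2) = 37.
Column 3 must total 110; the given cells sum to 115, so (5,3) = -5.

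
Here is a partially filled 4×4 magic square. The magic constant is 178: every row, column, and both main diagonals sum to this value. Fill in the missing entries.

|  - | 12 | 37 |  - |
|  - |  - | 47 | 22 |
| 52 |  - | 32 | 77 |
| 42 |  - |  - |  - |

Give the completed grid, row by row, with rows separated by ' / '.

The remaining cell in row 3 is (3,2) = 178 − 161 = 17.
Column 3 must total 178; the given cells sum to 116, so (4,3) = 62.
Using anti-diagonal: 47 + 17 + 42 + ? → (1,4) = 178 − 106 = 72.
Row 1: 12 + 37 + 72 + ? = 178, so (1,1) = 57.
Using column 1: 57 + 52 + 42 + ? → (2,1) = 178 − 151 = 27.
The remaining cell in column 4 is (4,4) = 178 − 171 = 7.
The remaining cell in main diagonal is (2,2) = 178 − 96 = 82.
Row 4 needs 178; the known cells sum to 111, so (4,2) = 67.

57 12 37 72 / 27 82 47 22 / 52 17 32 77 / 42 67 62 7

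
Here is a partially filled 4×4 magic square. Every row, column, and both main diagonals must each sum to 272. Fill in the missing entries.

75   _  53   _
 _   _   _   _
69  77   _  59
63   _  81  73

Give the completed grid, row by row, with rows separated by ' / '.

The remaining cell in row 3 is (3,3) = 272 − 205 = 67.
Row 4 needs 272; the known cells sum to 217, so (4,2) = 55.
The remaining cell in column 1 is (2,1) = 272 − 207 = 65.
Using column 3: 53 + 67 + 81 + ? → (2,3) = 272 − 201 = 71.
Main diagonal: 75 + 67 + 73 + ? = 272, so (2,2) = 57.
The remaining cell in anti-diagonal is (1,4) = 272 − 211 = 61.
Using row 1: 75 + 53 + 61 + ? → (1,2) = 272 − 189 = 83.
Row 2 needs 272; the known cells sum to 193, so (2,4) = 79.

75 83 53 61 / 65 57 71 79 / 69 77 67 59 / 63 55 81 73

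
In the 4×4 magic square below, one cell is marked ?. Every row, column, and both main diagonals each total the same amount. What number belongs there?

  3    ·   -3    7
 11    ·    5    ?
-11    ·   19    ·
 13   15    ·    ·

Column 1 is complete and sums to 16; that is the magic constant.
The remaining cell in row 1 is (1,2) = 16 − 7 = 9.
The remaining cell in column 3 is (4,3) = 16 − 21 = -5.
Using anti-diagonal: 7 + 5 + 13 + ? → (3,2) = 16 − 25 = -9.
Row 3: -11 + (-9) + 19 + ? = 16, so (3,4) = 17.
From row 4, 16 − (13 + 15 + (-5)) gives (4,4) = -7.
From column 2, 16 − (9 + (-9) + 15) gives (2,2) = 1.
Column 4: 7 + 17 + (-7) + ? = 16, so (2,4) = -1.

-1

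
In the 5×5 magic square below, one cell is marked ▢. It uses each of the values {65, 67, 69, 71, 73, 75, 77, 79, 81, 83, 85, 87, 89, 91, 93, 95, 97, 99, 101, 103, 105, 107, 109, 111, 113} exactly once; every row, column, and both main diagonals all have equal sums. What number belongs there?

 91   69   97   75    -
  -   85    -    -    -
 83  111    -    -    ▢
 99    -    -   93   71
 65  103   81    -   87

95

The 25 entries sum to 2225, so each line sums to 2225/5 = 445.
From row 1, 445 − (91 + 69 + 97 + 75) gives (1,5) = 113.
Row 5 needs 445; the known cells sum to 336, so (5,4) = 109.
Column 1: 91 + 83 + 99 + 65 + ? = 445, so (2,1) = 107.
Column 2 needs 445; the known cells sum to 368, so (4,2) = 77.
Main diagonal must total 445; the given cells sum to 356, so (3,3) = 89.
The remaining cell in anti-diagonal is (2,4) = 445 − 344 = 101.
Row 4 must total 445; the given cells sum to 340, so (4,3) = 105.
Using column 3: 97 + 89 + 105 + 81 + ? → (2,3) = 445 − 372 = 73.
Column 4: 75 + 101 + 93 + 109 + ? = 445, so (3,4) = 67.
The remaining cell in row 2 is (2,5) = 445 − 366 = 79.
From row 3, 445 − (83 + 111 + 89 + 67) gives (3,5) = 95.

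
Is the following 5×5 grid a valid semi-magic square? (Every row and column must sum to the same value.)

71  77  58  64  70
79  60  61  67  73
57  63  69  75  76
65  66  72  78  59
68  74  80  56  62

Yes

Row 1: 71 + 77 + 58 + 64 + 70 = 340.
Row 2: 79 + 60 + 61 + 67 + 73 = 340.
Row 3: 57 + 63 + 69 + 75 + 76 = 340.
Row 4: 65 + 66 + 72 + 78 + 59 = 340.
Row 5: 68 + 74 + 80 + 56 + 62 = 340.
Column 1: 71 + 79 + 57 + 65 + 68 = 340.
Column 2: 77 + 60 + 63 + 66 + 74 = 340.
Column 3: 58 + 61 + 69 + 72 + 80 = 340.
Column 4: 64 + 67 + 75 + 78 + 56 = 340.
Column 5: 70 + 73 + 76 + 59 + 62 = 340.
All lines sum to 340.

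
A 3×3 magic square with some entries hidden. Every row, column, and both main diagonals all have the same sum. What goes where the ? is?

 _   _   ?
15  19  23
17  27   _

21

Row 2 is complete and sums to 57; that is the magic constant.
Using row 3: 17 + 27 + ? → (3,3) = 57 − 44 = 13.
Column 1 must total 57; the given cells sum to 32, so (1,1) = 25.
Column 2: 19 + 27 + ? = 57, so (1,2) = 11.
The remaining cell in column 3 is (1,3) = 57 − 36 = 21.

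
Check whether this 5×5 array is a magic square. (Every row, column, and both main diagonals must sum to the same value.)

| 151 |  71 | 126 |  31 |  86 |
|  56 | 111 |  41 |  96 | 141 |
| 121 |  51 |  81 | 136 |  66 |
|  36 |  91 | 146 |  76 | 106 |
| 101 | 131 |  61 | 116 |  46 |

Row 1: 151 + 71 + 126 + 31 + 86 = 465.
Row 2: 56 + 111 + 41 + 96 + 141 = 445.
Row 3: 121 + 51 + 81 + 136 + 66 = 455.
Row 4: 36 + 91 + 146 + 76 + 106 = 455.
Row 5: 101 + 131 + 61 + 116 + 46 = 455.
Column 1: 151 + 56 + 121 + 36 + 101 = 465.
Column 2: 71 + 111 + 51 + 91 + 131 = 455.
Column 3: 126 + 41 + 81 + 146 + 61 = 455.
Column 4: 31 + 96 + 136 + 76 + 116 = 455.
Column 5: 86 + 141 + 66 + 106 + 46 = 445.
Main diagonal: 151 + 111 + 81 + 76 + 46 = 465.
Anti-diagonal: 86 + 96 + 81 + 91 + 101 = 455.

No — row 3 sums to 455 but column 5 sums to 445.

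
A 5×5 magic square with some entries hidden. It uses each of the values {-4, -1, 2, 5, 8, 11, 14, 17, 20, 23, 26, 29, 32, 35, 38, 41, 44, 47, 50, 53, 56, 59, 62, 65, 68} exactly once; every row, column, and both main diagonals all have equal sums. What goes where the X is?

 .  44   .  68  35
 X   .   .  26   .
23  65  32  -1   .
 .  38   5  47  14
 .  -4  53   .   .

50

The 25 entries sum to 800, so each line sums to 800/5 = 160.
Using row 3: 23 + 65 + 32 + (-1) + ? → (3,5) = 160 − 119 = 41.
Row 4 must total 160; the given cells sum to 104, so (4,1) = 56.
The remaining cell in column 2 is (2,2) = 160 − 143 = 17.
Using column 4: 68 + 26 + (-1) + 47 + ? → (5,4) = 160 − 140 = 20.
Anti-diagonal: 35 + 26 + 32 + 38 + ? = 160, so (5,1) = 29.
The remaining cell in row 5 is (5,5) = 160 − 98 = 62.
Column 5: 35 + 41 + 14 + 62 + ? = 160, so (2,5) = 8.
Main diagonal: 17 + 32 + 47 + 62 + ? = 160, so (1,1) = 2.
Using row 1: 2 + 44 + 68 + 35 + ? → (1,3) = 160 − 149 = 11.
Column 1 needs 160; the known cells sum to 110, so (2,1) = 50.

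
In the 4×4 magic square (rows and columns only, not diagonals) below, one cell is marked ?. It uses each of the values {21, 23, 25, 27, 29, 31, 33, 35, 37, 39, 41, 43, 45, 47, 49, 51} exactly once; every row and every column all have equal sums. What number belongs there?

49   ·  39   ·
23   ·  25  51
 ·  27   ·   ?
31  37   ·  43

29

The 16 entries sum to 576, so each line sums to 576/4 = 144.
Row 2 must total 144; the given cells sum to 99, so (2,2) = 45.
From row 4, 144 − (31 + 37 + 43) gives (4,3) = 33.
Column 1 needs 144; the known cells sum to 103, so (3,1) = 41.
Using column 2: 45 + 27 + 37 + ? → (1,2) = 144 − 109 = 35.
Column 3 must total 144; the given cells sum to 97, so (3,3) = 47.
Row 1: 49 + 35 + 39 + ? = 144, so (1,4) = 21.
Row 3 needs 144; the known cells sum to 115, so (3,4) = 29.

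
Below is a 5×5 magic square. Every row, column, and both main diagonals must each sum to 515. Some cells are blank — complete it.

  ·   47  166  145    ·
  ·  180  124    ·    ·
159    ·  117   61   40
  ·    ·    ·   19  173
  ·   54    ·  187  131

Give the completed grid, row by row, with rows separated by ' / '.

The remaining cell in row 3 is (3,2) = 515 − 377 = 138.
The remaining cell in column 2 is (4,2) = 515 − 419 = 96.
Column 4: 145 + 61 + 19 + 187 + ? = 515, so (2,4) = 103.
Main diagonal must total 515; the given cells sum to 447, so (1,1) = 68.
Row 1: 68 + 47 + 166 + 145 + ? = 515, so (1,5) = 89.
Column 5 must total 515; the given cells sum to 433, so (2,5) = 82.
Anti-diagonal must total 515; the given cells sum to 405, so (5,1) = 110.
Using row 2: 180 + 124 + 103 + 82 + ? → (2,1) = 515 − 489 = 26.
Row 5: 110 + 54 + 187 + 131 + ? = 515, so (5,3) = 33.
From column 1, 515 − (68 + 26 + 159 + 110) gives (4,1) = 152.
From column 3, 515 − (166 + 124 + 117 + 33) gives (4,3) = 75.

68 47 166 145 89 / 26 180 124 103 82 / 159 138 117 61 40 / 152 96 75 19 173 / 110 54 33 187 131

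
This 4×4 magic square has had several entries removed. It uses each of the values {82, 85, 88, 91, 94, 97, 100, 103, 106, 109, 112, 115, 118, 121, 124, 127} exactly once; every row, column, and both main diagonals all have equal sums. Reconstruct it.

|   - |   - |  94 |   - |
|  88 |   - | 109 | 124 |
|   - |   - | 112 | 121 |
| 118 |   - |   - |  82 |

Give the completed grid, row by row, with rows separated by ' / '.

127 106 94 91 / 88 97 109 124 / 85 100 112 121 / 118 115 103 82

The 16 entries sum to 1672, so each line sums to 1672/4 = 418.
Row 2 must total 418; the given cells sum to 321, so (2,2) = 97.
From column 3, 418 − (94 + 109 + 112) gives (4,3) = 103.
Using column 4: 124 + 121 + 82 + ? → (1,4) = 418 − 327 = 91.
Using main diagonal: 97 + 112 + 82 + ? → (1,1) = 418 − 291 = 127.
The remaining cell in anti-diagonal is (3,2) = 418 − 318 = 100.
Row 1 must total 418; the given cells sum to 312, so (1,2) = 106.
Using row 3: 100 + 112 + 121 + ? → (3,1) = 418 − 333 = 85.
Row 4: 118 + 103 + 82 + ? = 418, so (4,2) = 115.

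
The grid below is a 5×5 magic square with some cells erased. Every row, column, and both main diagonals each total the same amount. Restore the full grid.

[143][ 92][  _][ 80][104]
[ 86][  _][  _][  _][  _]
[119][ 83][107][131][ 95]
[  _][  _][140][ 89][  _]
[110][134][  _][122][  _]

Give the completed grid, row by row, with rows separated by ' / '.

143 92 116 80 104 / 86 125 74 113 137 / 119 83 107 131 95 / 77 101 140 89 128 / 110 134 98 122 71

Row 3 is already complete: 119 + 83 + 107 + 131 + 95 = 535, so that is the magic constant.
The remaining cell in row 1 is (1,3) = 535 − 419 = 116.
From column 1, 535 − (143 + 86 + 119 + 110) gives (4,1) = 77.
From column 4, 535 − (80 + 131 + 89 + 122) gives (2,4) = 113.
Anti-diagonal: 104 + 113 + 107 + 110 + ? = 535, so (4,2) = 101.
Row 4 must total 535; the given cells sum to 407, so (4,5) = 128.
Column 2: 92 + 83 + 101 + 134 + ? = 535, so (2,2) = 125.
Main diagonal: 143 + 125 + 107 + 89 + ? = 535, so (5,5) = 71.
The remaining cell in row 5 is (5,3) = 535 − 437 = 98.
Column 3 must total 535; the given cells sum to 461, so (2,3) = 74.
Column 5 needs 535; the known cells sum to 398, so (2,5) = 137.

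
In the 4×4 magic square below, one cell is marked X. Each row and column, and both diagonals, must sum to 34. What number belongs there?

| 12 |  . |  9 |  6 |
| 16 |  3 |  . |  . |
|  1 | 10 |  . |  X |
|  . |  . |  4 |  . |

15

From row 1, 34 − (12 + 9 + 6) gives (1,2) = 7.
Column 1: 12 + 16 + 1 + ? = 34, so (4,1) = 5.
Column 2 must total 34; the given cells sum to 20, so (4,2) = 14.
The remaining cell in anti-diagonal is (2,3) = 34 − 21 = 13.
Using row 2: 16 + 3 + 13 + ? → (2,4) = 34 − 32 = 2.
Row 4: 5 + 14 + 4 + ? = 34, so (4,4) = 11.
Column 3 must total 34; the given cells sum to 26, so (3,3) = 8.
Column 4 must total 34; the given cells sum to 19, so (3,4) = 15.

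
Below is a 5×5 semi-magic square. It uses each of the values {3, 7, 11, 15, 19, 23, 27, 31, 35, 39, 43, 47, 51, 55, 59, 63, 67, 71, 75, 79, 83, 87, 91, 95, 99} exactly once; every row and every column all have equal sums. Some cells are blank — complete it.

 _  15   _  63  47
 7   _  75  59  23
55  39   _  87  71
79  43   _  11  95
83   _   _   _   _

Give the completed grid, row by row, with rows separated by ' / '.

The 25 entries sum to 1275, so each line sums to 1275/5 = 255.
Row 2 needs 255; the known cells sum to 164, so (2,2) = 91.
Row 3: 55 + 39 + 87 + 71 + ? = 255, so (3,3) = 3.
From row 4, 255 − (79 + 43 + 11 + 95) gives (4,3) = 27.
Using column 1: 7 + 55 + 79 + 83 + ? → (1,1) = 255 − 224 = 31.
From column 2, 255 − (15 + 91 + 39 + 43) gives (5,2) = 67.
The remaining cell in column 4 is (5,4) = 255 − 220 = 35.
Column 5 must total 255; the given cells sum to 236, so (5,5) = 19.
Row 1 needs 255; the known cells sum to 156, so (1,3) = 99.
From row 5, 255 − (83 + 67 + 35 + 19) gives (5,3) = 51.

31 15 99 63 47 / 7 91 75 59 23 / 55 39 3 87 71 / 79 43 27 11 95 / 83 67 51 35 19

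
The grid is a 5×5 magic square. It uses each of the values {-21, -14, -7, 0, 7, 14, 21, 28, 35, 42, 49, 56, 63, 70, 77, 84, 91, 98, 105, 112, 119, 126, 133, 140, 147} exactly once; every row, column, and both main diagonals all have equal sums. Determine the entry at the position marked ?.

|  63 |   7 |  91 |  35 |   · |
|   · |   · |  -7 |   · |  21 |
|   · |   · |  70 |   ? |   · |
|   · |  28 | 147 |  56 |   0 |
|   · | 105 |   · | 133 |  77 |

-21

The 25 entries sum to 1575, so each line sums to 1575/5 = 315.
The remaining cell in row 1 is (1,5) = 315 − 196 = 119.
Row 4 must total 315; the given cells sum to 231, so (4,1) = 84.
Column 3: 91 + (-7) + 70 + 147 + ? = 315, so (5,3) = 14.
The remaining cell in column 5 is (3,5) = 315 − 217 = 98.
Using main diagonal: 63 + 70 + 56 + 77 + ? → (2,2) = 315 − 266 = 49.
From row 5, 315 − (105 + 14 + 133 + 77) gives (5,1) = -14.
Column 2 needs 315; the known cells sum to 189, so (3,2) = 126.
Anti-diagonal needs 315; the known cells sum to 203, so (2,4) = 112.
Row 2: 49 + (-7) + 112 + 21 + ? = 315, so (2,1) = 140.
The remaining cell in column 1 is (3,1) = 315 − 273 = 42.
Column 4: 35 + 112 + 56 + 133 + ? = 315, so (3,4) = -21.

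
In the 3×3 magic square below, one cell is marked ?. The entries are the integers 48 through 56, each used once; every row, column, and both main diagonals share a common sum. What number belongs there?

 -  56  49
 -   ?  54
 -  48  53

52

The entries are 48 through 56, which sum to 468, so each line sums to 468/3 = 156.
From row 1, 156 − (56 + 49) gives (1,1) = 51.
Row 3 needs 156; the known cells sum to 101, so (3,1) = 55.
Using column 1: 51 + 55 + ? → (2,1) = 156 − 106 = 50.
Using column 2: 56 + 48 + ? → (2,2) = 156 − 104 = 52.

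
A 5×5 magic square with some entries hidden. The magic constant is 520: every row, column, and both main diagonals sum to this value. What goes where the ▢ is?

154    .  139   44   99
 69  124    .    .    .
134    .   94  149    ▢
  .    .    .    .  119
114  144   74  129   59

Row 1 needs 520; the known cells sum to 436, so (1,2) = 84.
Column 1 needs 520; the known cells sum to 471, so (4,1) = 49.
Main diagonal: 154 + 124 + 94 + 59 + ? = 520, so (4,4) = 89.
The remaining cell in column 4 is (2,4) = 520 − 411 = 109.
Using anti-diagonal: 99 + 109 + 94 + 114 + ? → (4,2) = 520 − 416 = 104.
Using row 4: 49 + 104 + 89 + 119 + ? → (4,3) = 520 − 361 = 159.
From column 2, 520 − (84 + 124 + 104 + 144) gives (3,2) = 64.
The remaining cell in column 3 is (2,3) = 520 − 466 = 54.
Row 2 must total 520; the given cells sum to 356, so (2,5) = 164.
Row 3: 134 + 64 + 94 + 149 + ? = 520, so (3,5) = 79.

79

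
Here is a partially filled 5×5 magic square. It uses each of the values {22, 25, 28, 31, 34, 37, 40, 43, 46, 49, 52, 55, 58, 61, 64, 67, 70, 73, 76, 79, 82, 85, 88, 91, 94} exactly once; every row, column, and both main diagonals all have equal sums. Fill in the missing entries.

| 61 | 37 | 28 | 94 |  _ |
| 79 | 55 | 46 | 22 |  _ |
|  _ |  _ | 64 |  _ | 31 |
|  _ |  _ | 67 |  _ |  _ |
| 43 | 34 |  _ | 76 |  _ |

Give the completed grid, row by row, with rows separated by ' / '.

The 25 entries sum to 1450, so each line sums to 1450/5 = 290.
Row 1 must total 290; the given cells sum to 220, so (1,5) = 70.
Using row 2: 79 + 55 + 46 + 22 + ? → (2,5) = 290 − 202 = 88.
Column 3 must total 290; the given cells sum to 205, so (5,3) = 85.
The remaining cell in anti-diagonal is (4,2) = 290 − 199 = 91.
From row 5, 290 − (43 + 34 + 85 + 76) gives (5,5) = 52.
Using column 2: 37 + 55 + 91 + 34 + ? → (3,2) = 290 − 217 = 73.
Column 5: 70 + 88 + 31 + 52 + ? = 290, so (4,5) = 49.
Main diagonal: 61 + 55 + 64 + 52 + ? = 290, so (4,4) = 58.
The remaining cell in row 4 is (4,1) = 290 − 265 = 25.
Column 1: 61 + 79 + 25 + 43 + ? = 290, so (3,1) = 82.
Column 4: 94 + 22 + 58 + 76 + ? = 290, so (3,4) = 40.

61 37 28 94 70 / 79 55 46 22 88 / 82 73 64 40 31 / 25 91 67 58 49 / 43 34 85 76 52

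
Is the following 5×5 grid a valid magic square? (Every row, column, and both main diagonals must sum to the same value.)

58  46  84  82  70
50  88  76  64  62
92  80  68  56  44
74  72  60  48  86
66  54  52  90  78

Yes

Row 1: 58 + 46 + 84 + 82 + 70 = 340.
Row 2: 50 + 88 + 76 + 64 + 62 = 340.
Row 3: 92 + 80 + 68 + 56 + 44 = 340.
Row 4: 74 + 72 + 60 + 48 + 86 = 340.
Row 5: 66 + 54 + 52 + 90 + 78 = 340.
Column 1: 58 + 50 + 92 + 74 + 66 = 340.
Column 2: 46 + 88 + 80 + 72 + 54 = 340.
Column 3: 84 + 76 + 68 + 60 + 52 = 340.
Column 4: 82 + 64 + 56 + 48 + 90 = 340.
Column 5: 70 + 62 + 44 + 86 + 78 = 340.
Main diagonal: 58 + 88 + 68 + 48 + 78 = 340.
Anti-diagonal: 70 + 64 + 68 + 72 + 66 = 340.
All lines sum to 340.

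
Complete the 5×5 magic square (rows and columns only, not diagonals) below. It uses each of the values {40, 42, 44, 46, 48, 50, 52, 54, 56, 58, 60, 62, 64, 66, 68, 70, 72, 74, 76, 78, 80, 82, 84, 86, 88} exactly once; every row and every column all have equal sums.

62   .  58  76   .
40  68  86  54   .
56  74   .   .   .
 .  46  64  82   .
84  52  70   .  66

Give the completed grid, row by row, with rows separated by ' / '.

62 80 58 76 44 / 40 68 86 54 72 / 56 74 42 60 88 / 78 46 64 82 50 / 84 52 70 48 66

The 25 entries sum to 1600, so each line sums to 1600/5 = 320.
Row 2 must total 320; the given cells sum to 248, so (2,5) = 72.
The remaining cell in row 5 is (5,4) = 320 − 272 = 48.
Column 1: 62 + 40 + 56 + 84 + ? = 320, so (4,1) = 78.
Using column 2: 68 + 74 + 46 + 52 + ? → (1,2) = 320 − 240 = 80.
From column 3, 320 − (58 + 86 + 64 + 70) gives (3,3) = 42.
Column 4: 76 + 54 + 82 + 48 + ? = 320, so (3,4) = 60.
Using row 1: 62 + 80 + 58 + 76 + ? → (1,5) = 320 − 276 = 44.
Using row 3: 56 + 74 + 42 + 60 + ? → (3,5) = 320 − 232 = 88.
From row 4, 320 − (78 + 46 + 64 + 82) gives (4,5) = 50.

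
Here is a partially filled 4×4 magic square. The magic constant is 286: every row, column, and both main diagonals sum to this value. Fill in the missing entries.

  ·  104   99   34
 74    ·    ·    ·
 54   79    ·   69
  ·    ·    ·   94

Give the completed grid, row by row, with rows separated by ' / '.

49 104 99 34 / 74 59 64 89 / 54 79 84 69 / 109 44 39 94

Row 1 needs 286; the known cells sum to 237, so (1,1) = 49.
Using row 3: 54 + 79 + 69 + ? → (3,3) = 286 − 202 = 84.
The remaining cell in column 1 is (4,1) = 286 − 177 = 109.
Using column 4: 34 + 69 + 94 + ? → (2,4) = 286 − 197 = 89.
The remaining cell in main diagonal is (2,2) = 286 − 227 = 59.
Using anti-diagonal: 34 + 79 + 109 + ? → (2,3) = 286 − 222 = 64.
From column 2, 286 − (104 + 59 + 79) gives (4,2) = 44.
From column 3, 286 − (99 + 64 + 84) gives (4,3) = 39.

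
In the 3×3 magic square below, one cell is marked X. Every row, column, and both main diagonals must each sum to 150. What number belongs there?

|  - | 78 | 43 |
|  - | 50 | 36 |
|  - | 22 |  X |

From row 1, 150 − (78 + 43) gives (1,1) = 29.
Using row 2: 50 + 36 + ? → (2,1) = 150 − 86 = 64.
Column 1 must total 150; the given cells sum to 93, so (3,1) = 57.
Using column 3: 43 + 36 + ? → (3,3) = 150 − 79 = 71.

71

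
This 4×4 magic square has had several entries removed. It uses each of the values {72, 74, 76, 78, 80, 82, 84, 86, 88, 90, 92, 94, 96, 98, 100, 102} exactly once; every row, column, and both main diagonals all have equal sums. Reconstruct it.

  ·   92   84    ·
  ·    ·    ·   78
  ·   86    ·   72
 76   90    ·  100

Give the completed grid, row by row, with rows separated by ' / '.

74 92 84 98 / 102 80 88 78 / 96 86 94 72 / 76 90 82 100

The 16 entries sum to 1392, so each line sums to 1392/4 = 348.
The remaining cell in row 4 is (4,3) = 348 − 266 = 82.
Column 2 needs 348; the known cells sum to 268, so (2,2) = 80.
From column 4, 348 − (78 + 72 + 100) gives (1,4) = 98.
The remaining cell in anti-diagonal is (2,3) = 348 − 260 = 88.
Row 1 needs 348; the known cells sum to 274, so (1,1) = 74.
The remaining cell in row 2 is (2,1) = 348 − 246 = 102.
Column 1 needs 348; the known cells sum to 252, so (3,1) = 96.
Using column 3: 84 + 88 + 82 + ? → (3,3) = 348 − 254 = 94.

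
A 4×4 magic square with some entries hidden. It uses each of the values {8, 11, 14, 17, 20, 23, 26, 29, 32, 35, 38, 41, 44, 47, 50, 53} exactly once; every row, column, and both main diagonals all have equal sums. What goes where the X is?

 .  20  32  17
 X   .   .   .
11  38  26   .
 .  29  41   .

The 16 entries sum to 488, so each line sums to 488/4 = 122.
Using row 1: 20 + 32 + 17 + ? → (1,1) = 122 − 69 = 53.
Row 3 needs 122; the known cells sum to 75, so (3,4) = 47.
Column 2 must total 122; the given cells sum to 87, so (2,2) = 35.
Column 3 must total 122; the given cells sum to 99, so (2,3) = 23.
Main diagonal: 53 + 35 + 26 + ? = 122, so (4,4) = 8.
Anti-diagonal: 17 + 23 + 38 + ? = 122, so (4,1) = 44.
Column 1 must total 122; the given cells sum to 108, so (2,1) = 14.

14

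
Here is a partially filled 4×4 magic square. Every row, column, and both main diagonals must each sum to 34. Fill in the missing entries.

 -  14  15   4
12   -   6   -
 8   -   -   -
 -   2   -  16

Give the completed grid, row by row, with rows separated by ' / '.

Row 1 needs 34; the known cells sum to 33, so (1,1) = 1.
The remaining cell in column 1 is (4,1) = 34 − 21 = 13.
The remaining cell in anti-diagonal is (3,2) = 34 − 23 = 11.
Row 4: 13 + 2 + 16 + ? = 34, so (4,3) = 3.
From column 2, 34 − (14 + 11 + 2) gives (2,2) = 7.
From column 3, 34 − (15 + 6 + 3) gives (3,3) = 10.
The remaining cell in row 2 is (2,4) = 34 − 25 = 9.
Row 3 must total 34; the given cells sum to 29, so (3,4) = 5.

1 14 15 4 / 12 7 6 9 / 8 11 10 5 / 13 2 3 16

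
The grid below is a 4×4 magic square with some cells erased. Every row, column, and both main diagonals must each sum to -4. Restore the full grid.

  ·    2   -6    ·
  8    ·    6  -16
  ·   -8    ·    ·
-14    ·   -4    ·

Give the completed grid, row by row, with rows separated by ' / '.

-12 2 -6 12 / 8 -2 6 -16 / 14 -8 0 -10 / -14 4 -4 10

Row 2 needs -4; the known cells sum to -2, so (2,2) = -2.
Using column 2: 2 + (-2) + (-8) + ? → (4,2) = -4 − (-8) = 4.
Column 3: -6 + 6 + (-4) + ? = -4, so (3,3) = 0.
The remaining cell in anti-diagonal is (1,4) = -4 − (-16) = 12.
Row 1: 2 + (-6) + 12 + ? = -4, so (1,1) = -12.
From row 4, -4 − (-14 + 4 + (-4)) gives (4,4) = 10.
From column 1, -4 − (-12 + 8 + (-14)) gives (3,1) = 14.
From column 4, -4 − (12 + (-16) + 10) gives (3,4) = -10.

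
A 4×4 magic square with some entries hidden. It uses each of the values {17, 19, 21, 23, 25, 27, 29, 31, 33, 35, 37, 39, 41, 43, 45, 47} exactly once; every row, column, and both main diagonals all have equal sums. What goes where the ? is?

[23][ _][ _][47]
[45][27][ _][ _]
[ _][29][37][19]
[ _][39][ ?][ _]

31

The 16 entries sum to 512, so each line sums to 512/4 = 128.
The remaining cell in row 3 is (3,1) = 128 − 85 = 43.
Column 1 needs 128; the known cells sum to 111, so (4,1) = 17.
Column 2 must total 128; the given cells sum to 95, so (1,2) = 33.
Main diagonal must total 128; the given cells sum to 87, so (4,4) = 41.
Anti-diagonal needs 128; the known cells sum to 93, so (2,3) = 35.
Row 1 must total 128; the given cells sum to 103, so (1,3) = 25.
The remaining cell in row 2 is (2,4) = 128 − 107 = 21.
The remaining cell in row 4 is (4,3) = 128 − 97 = 31.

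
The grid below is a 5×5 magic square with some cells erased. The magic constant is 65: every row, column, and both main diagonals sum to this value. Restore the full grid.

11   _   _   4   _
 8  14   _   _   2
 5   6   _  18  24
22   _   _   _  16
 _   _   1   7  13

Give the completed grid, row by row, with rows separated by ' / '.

11 17 23 4 10 / 8 14 20 21 2 / 5 6 12 18 24 / 22 3 9 15 16 / 19 25 1 7 13

Row 3 needs 65; the known cells sum to 53, so (3,3) = 12.
Column 1: 11 + 8 + 5 + 22 + ? = 65, so (5,1) = 19.
From column 5, 65 − (2 + 24 + 16 + 13) gives (1,5) = 10.
Main diagonal: 11 + 14 + 12 + 13 + ? = 65, so (4,4) = 15.
Row 5: 19 + 1 + 7 + 13 + ? = 65, so (5,2) = 25.
Using column 4: 4 + 18 + 15 + 7 + ? → (2,4) = 65 − 44 = 21.
The remaining cell in anti-diagonal is (4,2) = 65 − 62 = 3.
Using row 2: 8 + 14 + 21 + 2 + ? → (2,3) = 65 − 45 = 20.
Row 4: 22 + 3 + 15 + 16 + ? = 65, so (4,3) = 9.
Column 2 needs 65; the known cells sum to 48, so (1,2) = 17.
From column 3, 65 − (20 + 12 + 9 + 1) gives (1,3) = 23.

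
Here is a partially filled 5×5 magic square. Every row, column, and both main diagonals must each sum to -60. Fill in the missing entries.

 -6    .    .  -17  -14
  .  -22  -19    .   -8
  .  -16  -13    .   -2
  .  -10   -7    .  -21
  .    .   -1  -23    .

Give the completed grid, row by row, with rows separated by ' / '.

-6 -3 -20 -17 -14 / 0 -22 -19 -11 -8 / -24 -16 -13 -5 -2 / -18 -10 -7 -4 -21 / -12 -9 -1 -23 -15

Column 3 must total -60; the given cells sum to -40, so (1,3) = -20.
The remaining cell in column 5 is (5,5) = -60 − (-45) = -15.
Main diagonal needs -60; the known cells sum to -56, so (4,4) = -4.
Row 1 needs -60; the known cells sum to -57, so (1,2) = -3.
Row 4: -10 + (-7) + (-4) + (-21) + ? = -60, so (4,1) = -18.
The remaining cell in column 2 is (5,2) = -60 − (-51) = -9.
Row 5 needs -60; the known cells sum to -48, so (5,1) = -12.
Anti-diagonal: -14 + (-13) + (-10) + (-12) + ? = -60, so (2,4) = -11.
Using row 2: -22 + (-19) + (-11) + (-8) + ? → (2,1) = -60 − (-60) = 0.
Column 1 needs -60; the known cells sum to -36, so (3,1) = -24.
From column 4, -60 − (-17 + (-11) + (-4) + (-23)) gives (3,4) = -5.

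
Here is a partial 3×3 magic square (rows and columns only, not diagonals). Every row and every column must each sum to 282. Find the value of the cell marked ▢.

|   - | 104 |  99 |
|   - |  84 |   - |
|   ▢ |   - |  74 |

Using row 1: 104 + 99 + ? → (1,1) = 282 − 203 = 79.
Column 2 needs 282; the known cells sum to 188, so (3,2) = 94.
From column 3, 282 − (99 + 74) gives (2,3) = 109.
Row 2: 84 + 109 + ? = 282, so (2,1) = 89.
From row 3, 282 − (94 + 74) gives (3,1) = 114.

114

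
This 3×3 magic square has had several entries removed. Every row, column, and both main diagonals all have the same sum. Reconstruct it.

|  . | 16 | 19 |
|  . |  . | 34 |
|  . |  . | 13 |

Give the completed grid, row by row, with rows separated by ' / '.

31 16 19 / 10 22 34 / 25 28 13

Column 3 is already complete: 19 + 34 + 13 = 66, so that is the magic constant.
Row 1: 16 + 19 + ? = 66, so (1,1) = 31.
The remaining cell in main diagonal is (2,2) = 66 − 44 = 22.
Anti-diagonal must total 66; the given cells sum to 41, so (3,1) = 25.
The remaining cell in row 2 is (2,1) = 66 − 56 = 10.
Row 3 needs 66; the known cells sum to 38, so (3,2) = 28.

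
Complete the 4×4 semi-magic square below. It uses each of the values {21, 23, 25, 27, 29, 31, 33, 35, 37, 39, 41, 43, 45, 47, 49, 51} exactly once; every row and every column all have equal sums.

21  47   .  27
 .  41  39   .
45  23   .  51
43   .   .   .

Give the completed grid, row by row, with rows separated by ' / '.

The 16 entries sum to 576, so each line sums to 576/4 = 144.
Row 1: 21 + 47 + 27 + ? = 144, so (1,3) = 49.
Using row 3: 45 + 23 + 51 + ? → (3,3) = 144 − 119 = 25.
The remaining cell in column 1 is (2,1) = 144 − 109 = 35.
Using column 2: 47 + 41 + 23 + ? → (4,2) = 144 − 111 = 33.
Column 3: 49 + 39 + 25 + ? = 144, so (4,3) = 31.
The remaining cell in row 2 is (2,4) = 144 − 115 = 29.
Row 4 must total 144; the given cells sum to 107, so (4,4) = 37.

21 47 49 27 / 35 41 39 29 / 45 23 25 51 / 43 33 31 37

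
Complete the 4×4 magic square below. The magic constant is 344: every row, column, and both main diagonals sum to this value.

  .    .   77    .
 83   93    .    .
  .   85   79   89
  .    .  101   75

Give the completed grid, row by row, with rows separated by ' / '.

Using row 3: 85 + 79 + 89 + ? → (3,1) = 344 − 253 = 91.
The remaining cell in column 3 is (2,3) = 344 − 257 = 87.
Main diagonal must total 344; the given cells sum to 247, so (1,1) = 97.
Using row 2: 83 + 93 + 87 + ? → (2,4) = 344 − 263 = 81.
The remaining cell in column 1 is (4,1) = 344 − 271 = 73.
From column 4, 344 − (81 + 89 + 75) gives (1,4) = 99.
Row 1 must total 344; the given cells sum to 273, so (1,2) = 71.
Row 4: 73 + 101 + 75 + ? = 344, so (4,2) = 95.

97 71 77 99 / 83 93 87 81 / 91 85 79 89 / 73 95 101 75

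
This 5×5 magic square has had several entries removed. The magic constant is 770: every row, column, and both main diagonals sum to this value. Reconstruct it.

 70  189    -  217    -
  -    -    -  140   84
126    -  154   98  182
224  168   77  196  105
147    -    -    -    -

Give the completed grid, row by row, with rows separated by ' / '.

70 189 133 217 161 / 203 112 231 140 84 / 126 210 154 98 182 / 224 168 77 196 105 / 147 91 175 119 238

From row 3, 770 − (126 + 154 + 98 + 182) gives (3,2) = 210.
Column 1 needs 770; the known cells sum to 567, so (2,1) = 203.
Using column 4: 217 + 140 + 98 + 196 + ? → (5,4) = 770 − 651 = 119.
Anti-diagonal: 140 + 154 + 168 + 147 + ? = 770, so (1,5) = 161.
The remaining cell in row 1 is (1,3) = 770 − 637 = 133.
Column 5 needs 770; the known cells sum to 532, so (5,5) = 238.
Main diagonal: 70 + 154 + 196 + 238 + ? = 770, so (2,2) = 112.
The remaining cell in row 2 is (2,3) = 770 − 539 = 231.
Column 2: 189 + 112 + 210 + 168 + ? = 770, so (5,2) = 91.
Column 3 needs 770; the known cells sum to 595, so (5,3) = 175.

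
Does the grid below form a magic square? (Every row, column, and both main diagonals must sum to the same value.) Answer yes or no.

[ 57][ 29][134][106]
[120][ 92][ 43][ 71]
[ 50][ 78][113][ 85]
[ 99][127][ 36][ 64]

Yes

Row 1: 57 + 29 + 134 + 106 = 326.
Row 2: 120 + 92 + 43 + 71 = 326.
Row 3: 50 + 78 + 113 + 85 = 326.
Row 4: 99 + 127 + 36 + 64 = 326.
Column 1: 57 + 120 + 50 + 99 = 326.
Column 2: 29 + 92 + 78 + 127 = 326.
Column 3: 134 + 43 + 113 + 36 = 326.
Column 4: 106 + 71 + 85 + 64 = 326.
Main diagonal: 57 + 92 + 113 + 64 = 326.
Anti-diagonal: 106 + 43 + 78 + 99 = 326.
All lines sum to 326.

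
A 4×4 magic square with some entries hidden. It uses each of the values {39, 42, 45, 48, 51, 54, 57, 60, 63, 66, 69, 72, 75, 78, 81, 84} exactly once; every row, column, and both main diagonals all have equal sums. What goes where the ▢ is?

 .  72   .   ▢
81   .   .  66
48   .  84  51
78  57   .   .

60

The 16 entries sum to 984, so each line sums to 984/4 = 246.
From row 3, 246 − (48 + 84 + 51) gives (3,2) = 63.
Column 1 must total 246; the given cells sum to 207, so (1,1) = 39.
Column 2 needs 246; the known cells sum to 192, so (2,2) = 54.
From main diagonal, 246 − (39 + 54 + 84) gives (4,4) = 69.
From row 2, 246 − (81 + 54 + 66) gives (2,3) = 45.
Row 4 must total 246; the given cells sum to 204, so (4,3) = 42.
Using column 3: 45 + 84 + 42 + ? → (1,3) = 246 − 171 = 75.
Column 4 must total 246; the given cells sum to 186, so (1,4) = 60.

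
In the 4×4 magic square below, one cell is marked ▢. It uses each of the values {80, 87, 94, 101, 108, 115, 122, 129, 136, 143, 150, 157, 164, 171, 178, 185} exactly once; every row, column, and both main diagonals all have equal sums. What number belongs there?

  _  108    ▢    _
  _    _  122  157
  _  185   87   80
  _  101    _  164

The 16 entries sum to 2120, so each line sums to 2120/4 = 530.
Row 3 needs 530; the known cells sum to 352, so (3,1) = 178.
Column 2: 108 + 185 + 101 + ? = 530, so (2,2) = 136.
From column 4, 530 − (157 + 80 + 164) gives (1,4) = 129.
Main diagonal must total 530; the given cells sum to 387, so (1,1) = 143.
From anti-diagonal, 530 − (129 + 122 + 185) gives (4,1) = 94.
Using row 1: 143 + 108 + 129 + ? → (1,3) = 530 − 380 = 150.

150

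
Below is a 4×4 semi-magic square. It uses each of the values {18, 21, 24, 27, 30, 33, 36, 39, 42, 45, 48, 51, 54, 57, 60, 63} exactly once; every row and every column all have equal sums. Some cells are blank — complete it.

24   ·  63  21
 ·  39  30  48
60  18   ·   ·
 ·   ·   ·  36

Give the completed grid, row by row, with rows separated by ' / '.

24 54 63 21 / 45 39 30 48 / 60 18 27 57 / 33 51 42 36

The 16 entries sum to 648, so each line sums to 648/4 = 162.
Row 1: 24 + 63 + 21 + ? = 162, so (1,2) = 54.
Row 2 needs 162; the known cells sum to 117, so (2,1) = 45.
Column 1: 24 + 45 + 60 + ? = 162, so (4,1) = 33.
From column 2, 162 − (54 + 39 + 18) gives (4,2) = 51.
Column 4 needs 162; the known cells sum to 105, so (3,4) = 57.
Using row 3: 60 + 18 + 57 + ? → (3,3) = 162 − 135 = 27.
The remaining cell in row 4 is (4,3) = 162 − 120 = 42.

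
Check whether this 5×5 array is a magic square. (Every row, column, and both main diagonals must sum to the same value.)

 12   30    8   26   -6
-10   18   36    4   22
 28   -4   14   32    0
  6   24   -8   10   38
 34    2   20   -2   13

No — row 4 sums to 70 but main diagonal sums to 67.

Row 1: 12 + 30 + 8 + 26 + (-6) = 70.
Row 2: -10 + 18 + 36 + 4 + 22 = 70.
Row 3: 28 + (-4) + 14 + 32 + 0 = 70.
Row 4: 6 + 24 + (-8) + 10 + 38 = 70.
Row 5: 34 + 2 + 20 + (-2) + 13 = 67.
Column 1: 12 + (-10) + 28 + 6 + 34 = 70.
Column 2: 30 + 18 + (-4) + 24 + 2 = 70.
Column 3: 8 + 36 + 14 + (-8) + 20 = 70.
Column 4: 26 + 4 + 32 + 10 + (-2) = 70.
Column 5: -6 + 22 + 0 + 38 + 13 = 67.
Main diagonal: 12 + 18 + 14 + 10 + 13 = 67.
Anti-diagonal: -6 + 4 + 14 + 24 + 34 = 70.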